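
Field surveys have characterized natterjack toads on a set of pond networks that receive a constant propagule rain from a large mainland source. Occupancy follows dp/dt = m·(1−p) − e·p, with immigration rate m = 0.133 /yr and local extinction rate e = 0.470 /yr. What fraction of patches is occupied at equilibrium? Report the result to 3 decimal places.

At equilibrium the propagule rain into empty patches balances local extinction: m(1−p*) = e·p*.
p* = m/(m+e) = 0.133/(0.133+0.470) = 0.133/0.6030 = 0.2206.

0.221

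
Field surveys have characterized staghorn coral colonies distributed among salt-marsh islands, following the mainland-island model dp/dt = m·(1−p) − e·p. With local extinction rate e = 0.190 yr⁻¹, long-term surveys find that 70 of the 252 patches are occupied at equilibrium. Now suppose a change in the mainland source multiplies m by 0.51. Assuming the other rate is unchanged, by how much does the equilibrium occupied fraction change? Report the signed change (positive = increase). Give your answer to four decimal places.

Observed p* = 70/252 = 0.27778.
Balance m(1−p*) = e·p* gives m = e·p*/(1−p*) = 0.190×0.27778/0.72222 = 0.07308.
New p* = m/(m+e) = 0.03727/(0.03727+0.19000) = 0.16399.
Δp* = 0.16399 − 0.27778 = -0.11379.

-0.1138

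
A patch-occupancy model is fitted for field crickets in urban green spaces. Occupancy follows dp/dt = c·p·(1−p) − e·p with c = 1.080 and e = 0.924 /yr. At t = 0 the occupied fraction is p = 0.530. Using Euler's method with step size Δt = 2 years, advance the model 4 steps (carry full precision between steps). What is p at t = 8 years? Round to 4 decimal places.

0.1173

Update rule: p ← p + [c·p·(1−p) − e·p]·Δt with Δt = 2.
  1  |  dp/dt·Δt = -0.441384  |  p_1 = 0.088616
  2  |  dp/dt·Δt = +0.010686  |  p_2 = 0.099302
  3  |  dp/dt·Δt = +0.009683  |  p_3 = 0.108985
  4  |  dp/dt·Δt = +0.008347  |  p_4 = 0.117332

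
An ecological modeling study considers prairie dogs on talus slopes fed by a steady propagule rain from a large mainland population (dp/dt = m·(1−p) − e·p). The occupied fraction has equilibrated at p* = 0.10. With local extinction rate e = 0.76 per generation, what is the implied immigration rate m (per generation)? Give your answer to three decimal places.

0.084

At equilibrium m(1−p*) = e·p*, so m = e·p*/(1−p*).
m = 0.76 × 0.10 / 0.9000 = 0.0760/0.9000 = 0.0844.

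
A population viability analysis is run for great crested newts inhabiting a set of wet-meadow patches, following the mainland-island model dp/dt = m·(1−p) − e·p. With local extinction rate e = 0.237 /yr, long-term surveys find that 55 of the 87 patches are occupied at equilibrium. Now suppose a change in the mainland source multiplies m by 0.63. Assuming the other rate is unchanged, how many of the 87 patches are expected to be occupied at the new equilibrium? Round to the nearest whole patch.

45

Observed p* = 55/87 = 0.63218.
Balance m(1−p*) = e·p* gives m = e·p*/(1−p*) = 0.237×0.63218/0.36782 = 0.40734.
New p* = m/(m+e) = 0.25662/(0.25662+0.23700) = 0.51987.
Expected occupied = 87 × 0.51987 = 45.23 ≈ 45.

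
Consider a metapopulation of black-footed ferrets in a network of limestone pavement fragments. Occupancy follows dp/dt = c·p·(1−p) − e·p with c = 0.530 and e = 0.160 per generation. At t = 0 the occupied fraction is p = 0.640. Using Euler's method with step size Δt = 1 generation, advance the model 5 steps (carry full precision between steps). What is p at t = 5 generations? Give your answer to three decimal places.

Update rule: p ← p + [c·p·(1−p) − e·p]·Δt with Δt = 1.
step 1: Δp = +0.01971, p = 0.65971
step 2: Δp = +0.01343, p = 0.67314
step 3: Δp = +0.00891, p = 0.68205
step 4: Δp = +0.00581, p = 0.68786
step 5: Δp = +0.00374, p = 0.69160

0.692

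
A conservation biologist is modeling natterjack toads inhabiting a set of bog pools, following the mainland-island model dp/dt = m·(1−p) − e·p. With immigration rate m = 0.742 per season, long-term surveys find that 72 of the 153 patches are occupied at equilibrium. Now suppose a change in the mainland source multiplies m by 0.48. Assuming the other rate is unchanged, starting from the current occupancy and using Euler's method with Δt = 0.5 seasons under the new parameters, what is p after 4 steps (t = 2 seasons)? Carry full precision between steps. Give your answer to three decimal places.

Observed p* = 72/153 = 0.47059.
Balance m(1−p*) = e·p* gives e = m(1−p*)/p* = 0.742×0.52941/0.47059 = 0.83475.
Starting from p₀ = 0.47059; update p ← p + (dp/dt)·Δt with the new parameters.
t = 0.5: p = 0.47059 + (-0.10213) = 0.36845
t = 1: p = 0.36845 + (-0.04132) = 0.32714
t = 1.5: p = 0.32714 + (-0.01671) = 0.31042
t = 2: p = 0.31042 + (-0.00676) = 0.30366

0.304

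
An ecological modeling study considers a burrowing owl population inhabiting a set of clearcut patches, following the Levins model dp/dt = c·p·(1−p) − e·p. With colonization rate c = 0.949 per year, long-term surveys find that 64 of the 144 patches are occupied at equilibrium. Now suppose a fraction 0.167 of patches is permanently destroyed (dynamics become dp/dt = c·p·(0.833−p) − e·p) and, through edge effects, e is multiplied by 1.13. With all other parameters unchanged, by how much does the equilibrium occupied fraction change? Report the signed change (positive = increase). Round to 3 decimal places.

Observed p* = 64/144 = 0.44444.
Balance c(1−p*) = e gives e = 0.949×(1 − 0.44444) = 0.52723.
New p* = 0.833 − e/c = 0.833 − 0.59577/0.94900 = 0.20521.
Δp* = 0.20521 − 0.44444 = -0.23923.

-0.239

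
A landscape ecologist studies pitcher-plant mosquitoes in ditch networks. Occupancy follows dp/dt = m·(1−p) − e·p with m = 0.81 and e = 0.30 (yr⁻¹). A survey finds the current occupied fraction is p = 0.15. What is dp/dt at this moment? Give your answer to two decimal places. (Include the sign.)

0.64

Colonization term: m·(1−p) = 0.81×0.8500 = 0.68850.
Extinction term: e·p = 0.04500.
dp/dt = 0.68850 − 0.04500 = 0.64350.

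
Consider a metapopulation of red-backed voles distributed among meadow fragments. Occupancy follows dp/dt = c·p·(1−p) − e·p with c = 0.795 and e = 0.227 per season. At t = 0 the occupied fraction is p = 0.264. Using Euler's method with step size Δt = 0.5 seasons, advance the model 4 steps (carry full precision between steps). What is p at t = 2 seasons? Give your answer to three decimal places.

Update rule: p ← p + [c·p·(1−p) − e·p]·Δt with Δt = 0.5.
  1  |  dp/dt·Δt = +0.047272  |  p_1 = 0.311272
  2  |  dp/dt·Δt = +0.049887  |  p_2 = 0.361159
  3  |  dp/dt·Δt = +0.050721  |  p_3 = 0.411880
  4  |  dp/dt·Δt = +0.049540  |  p_4 = 0.461420

0.461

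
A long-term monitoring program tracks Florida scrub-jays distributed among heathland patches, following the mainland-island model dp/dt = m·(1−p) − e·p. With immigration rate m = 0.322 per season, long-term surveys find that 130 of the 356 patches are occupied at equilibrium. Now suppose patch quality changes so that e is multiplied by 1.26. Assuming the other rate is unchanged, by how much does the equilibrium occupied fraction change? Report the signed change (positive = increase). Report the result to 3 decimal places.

-0.052

Observed p* = 130/356 = 0.36517.
Balance m(1−p*) = e·p* gives e = m(1−p*)/p* = 0.322×0.63483/0.36517 = 0.55978.
New p* = m/(m+e) = 0.32200/(0.32200+0.70532) = 0.31344.
Δp* = 0.31344 − 0.36517 = -0.05173.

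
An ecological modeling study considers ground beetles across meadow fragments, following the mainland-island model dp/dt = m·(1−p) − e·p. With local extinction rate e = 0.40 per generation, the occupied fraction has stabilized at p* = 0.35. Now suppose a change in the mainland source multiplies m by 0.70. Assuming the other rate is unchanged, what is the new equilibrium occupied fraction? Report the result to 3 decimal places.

0.274

Balance m(1−p*) = e·p* gives m = e·p*/(1−p*) = 0.40×0.35000/0.65000 = 0.21538.
New p* = m/(m+e) = 0.15077/(0.15077+0.40000) = 0.27374.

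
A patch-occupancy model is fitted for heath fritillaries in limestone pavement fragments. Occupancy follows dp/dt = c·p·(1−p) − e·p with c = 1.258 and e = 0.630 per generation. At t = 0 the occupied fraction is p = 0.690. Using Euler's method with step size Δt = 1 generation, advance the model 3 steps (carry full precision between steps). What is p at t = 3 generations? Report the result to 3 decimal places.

0.502

Update rule: p ← p + [c·p·(1−p) − e·p]·Δt with Δt = 1.
t = 1: p = 0.69000 + (-0.16561) = 0.52439
t = 2: p = 0.52439 + (-0.01661) = 0.50777
t = 3: p = 0.50777 + (-0.00547) = 0.50230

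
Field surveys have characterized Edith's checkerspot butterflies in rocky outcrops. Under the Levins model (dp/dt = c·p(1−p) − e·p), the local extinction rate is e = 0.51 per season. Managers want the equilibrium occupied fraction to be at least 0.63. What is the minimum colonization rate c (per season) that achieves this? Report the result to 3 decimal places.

p* = 1 − e/c ≥ 0.63 requires e/c ≤ 0.3700, i.e. c ≥ e/0.3700.
c_min = 0.51/0.3700 = 1.3784.

1.378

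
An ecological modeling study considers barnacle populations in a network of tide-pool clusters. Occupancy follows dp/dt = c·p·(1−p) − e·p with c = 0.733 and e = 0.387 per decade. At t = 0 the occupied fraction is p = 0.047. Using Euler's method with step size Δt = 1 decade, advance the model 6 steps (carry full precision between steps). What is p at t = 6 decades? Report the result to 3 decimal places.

Update rule: p ← p + [c·p·(1−p) − e·p]·Δt with Δt = 1.
t = 1: p = 0.04700 + (+0.01464) = 0.06164
t = 2: p = 0.06164 + (+0.01854) = 0.08019
t = 3: p = 0.08019 + (+0.02303) = 0.10322
t = 4: p = 0.10322 + (+0.02790) = 0.13112
t = 5: p = 0.13112 + (+0.03277) = 0.16389
t = 6: p = 0.16389 + (+0.03702) = 0.20090

0.201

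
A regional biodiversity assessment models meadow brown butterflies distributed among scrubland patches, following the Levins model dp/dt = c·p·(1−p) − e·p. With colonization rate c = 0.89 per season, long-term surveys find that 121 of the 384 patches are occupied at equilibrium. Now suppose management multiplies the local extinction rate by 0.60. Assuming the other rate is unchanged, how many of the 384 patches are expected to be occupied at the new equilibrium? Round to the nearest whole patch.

226

Observed p* = 121/384 = 0.31510.
Balance c(1−p*) = e gives e = 0.89×(1 − 0.31510) = 0.60956.
New p* = 1 − e/c = 1 − 0.36574/0.89000 = 0.58906.
Expected occupied = 384 × 0.58906 = 226.20 ≈ 226.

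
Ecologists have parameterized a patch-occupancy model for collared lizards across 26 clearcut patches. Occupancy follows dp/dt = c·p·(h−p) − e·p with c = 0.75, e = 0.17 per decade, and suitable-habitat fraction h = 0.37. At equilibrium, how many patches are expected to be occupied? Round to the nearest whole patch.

p* = h − e/c = 0.37 − 0.2267 = 0.1433.
Expected occupied patches = N × p* = 26 × 0.1433 = 3.73 ≈ 4.

4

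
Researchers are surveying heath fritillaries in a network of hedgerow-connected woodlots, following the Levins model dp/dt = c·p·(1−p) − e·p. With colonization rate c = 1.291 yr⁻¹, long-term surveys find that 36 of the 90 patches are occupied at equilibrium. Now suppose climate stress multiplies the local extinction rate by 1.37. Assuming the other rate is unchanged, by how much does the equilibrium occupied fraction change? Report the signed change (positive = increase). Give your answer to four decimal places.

-0.2220

Observed p* = 36/90 = 0.40000.
Balance c(1−p*) = e gives e = 1.291×(1 − 0.40000) = 0.77460.
New p* = 1 − e/c = 1 − 1.06120/1.29100 = 0.17800.
Δp* = 0.17800 − 0.40000 = -0.22200.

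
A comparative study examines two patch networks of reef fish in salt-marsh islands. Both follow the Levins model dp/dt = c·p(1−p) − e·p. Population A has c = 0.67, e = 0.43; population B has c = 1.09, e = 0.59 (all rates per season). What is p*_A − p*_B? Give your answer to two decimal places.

A: p*_A = 1 − 0.43/0.67 = 0.3582.
B: p*_B = 1 − 0.59/1.09 = 0.4587.
p*_A − p*_B = 0.3582 − 0.4587 = -0.1005.

-0.10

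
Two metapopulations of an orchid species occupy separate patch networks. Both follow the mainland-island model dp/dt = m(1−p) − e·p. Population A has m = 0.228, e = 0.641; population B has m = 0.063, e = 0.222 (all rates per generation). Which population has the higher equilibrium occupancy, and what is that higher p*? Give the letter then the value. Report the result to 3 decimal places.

A: p*_A = m/(m+e) = 0.228/0.8690 = 0.2624.
B: p*_B = 0.063/0.2850 = 0.2211.
A is higher at 0.2624.

A, 0.262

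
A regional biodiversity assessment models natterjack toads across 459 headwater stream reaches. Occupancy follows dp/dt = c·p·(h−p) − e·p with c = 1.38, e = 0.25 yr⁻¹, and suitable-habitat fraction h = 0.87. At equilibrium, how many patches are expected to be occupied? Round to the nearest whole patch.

316

p* = h − e/c = 0.87 − 0.1812 = 0.6888.
Expected occupied patches = N × p* = 459 × 0.6888 = 316.18 ≈ 316.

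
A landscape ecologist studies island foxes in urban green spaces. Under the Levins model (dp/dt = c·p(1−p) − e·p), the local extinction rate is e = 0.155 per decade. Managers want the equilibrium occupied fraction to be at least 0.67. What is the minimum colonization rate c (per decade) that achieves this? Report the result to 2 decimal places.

p* = 1 − e/c ≥ 0.67 requires e/c ≤ 0.3300, i.e. c ≥ e/0.3300.
c_min = 0.155/0.3300 = 0.4697.

0.47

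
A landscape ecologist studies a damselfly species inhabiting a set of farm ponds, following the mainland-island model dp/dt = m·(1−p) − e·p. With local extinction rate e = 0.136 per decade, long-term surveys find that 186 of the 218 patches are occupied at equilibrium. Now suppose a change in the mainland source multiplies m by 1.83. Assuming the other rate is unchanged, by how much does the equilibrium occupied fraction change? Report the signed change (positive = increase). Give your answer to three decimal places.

0.061

Observed p* = 186/218 = 0.85321.
Balance m(1−p*) = e·p* gives m = e·p*/(1−p*) = 0.136×0.85321/0.14679 = 0.79049.
New p* = m/(m+e) = 1.44660/(1.44660+0.13600) = 0.91407.
Δp* = 0.91407 − 0.85321 = +0.06086.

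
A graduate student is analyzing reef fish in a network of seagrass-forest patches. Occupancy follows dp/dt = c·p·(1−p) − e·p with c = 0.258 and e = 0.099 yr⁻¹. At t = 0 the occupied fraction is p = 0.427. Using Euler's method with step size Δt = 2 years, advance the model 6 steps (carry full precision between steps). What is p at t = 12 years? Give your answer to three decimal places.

Update rule: p ← p + [c·p·(1−p) − e·p]·Δt with Δt = 2.
step 1: Δp = +0.04170, p = 0.46870
step 2: Δp = +0.03569, p = 0.50440
step 3: Δp = +0.02912, p = 0.53352
step 4: Δp = +0.02278, p = 0.55630
step 5: Δp = +0.01722, p = 0.57352
step 6: Δp = +0.01265, p = 0.58617

0.586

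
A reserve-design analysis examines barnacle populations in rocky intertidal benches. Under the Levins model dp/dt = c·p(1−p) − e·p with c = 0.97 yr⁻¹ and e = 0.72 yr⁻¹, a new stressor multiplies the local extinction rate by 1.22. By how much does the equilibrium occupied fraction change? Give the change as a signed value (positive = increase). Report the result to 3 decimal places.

-0.163

Before: p* = 1 − 0.72/0.97 = 0.2577.
After the change, c = 0.97, e = 0.8784, so p* = 1 − 0.8784/0.97 = 0.0944.
Δp* = 0.0944 − 0.2577 = -0.1633.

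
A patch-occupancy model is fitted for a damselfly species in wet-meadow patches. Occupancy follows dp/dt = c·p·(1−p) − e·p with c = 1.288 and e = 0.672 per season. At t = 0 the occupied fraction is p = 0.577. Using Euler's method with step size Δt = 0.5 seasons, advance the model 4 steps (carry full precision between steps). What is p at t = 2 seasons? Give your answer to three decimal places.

0.496

Update rule: p ← p + [c·p·(1−p) − e·p]·Δt with Δt = 0.5.
p: 0.57700 → 0.54031  (Δp = -0.03669)
p: 0.54031 → 0.51872  (Δp = -0.02159)
p: 0.51872 → 0.50520  (Δp = -0.01352)
p: 0.50520 → 0.49644  (Δp = -0.00877)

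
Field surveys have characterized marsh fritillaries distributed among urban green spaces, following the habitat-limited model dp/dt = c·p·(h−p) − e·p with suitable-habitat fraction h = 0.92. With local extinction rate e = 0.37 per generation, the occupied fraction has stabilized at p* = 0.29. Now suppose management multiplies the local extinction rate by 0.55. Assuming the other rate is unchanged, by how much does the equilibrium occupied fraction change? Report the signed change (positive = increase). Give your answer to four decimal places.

Balance c(h−p*) = e gives c = e/(0.92 − 0.29000) = 0.37/0.63000 = 0.58730.
New p* = 0.92 − e/c = 0.92 − 0.20350/0.58730 = 0.57350.
Δp* = 0.57350 − 0.29000 = +0.28350.

0.2835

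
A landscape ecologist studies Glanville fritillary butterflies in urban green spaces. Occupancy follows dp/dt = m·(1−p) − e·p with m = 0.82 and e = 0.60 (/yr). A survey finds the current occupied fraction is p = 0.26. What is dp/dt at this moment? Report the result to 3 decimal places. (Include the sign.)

Colonization term: m·(1−p) = 0.82×0.7400 = 0.60680.
Extinction term: e·p = 0.15600.
dp/dt = 0.60680 − 0.15600 = 0.45080.

0.451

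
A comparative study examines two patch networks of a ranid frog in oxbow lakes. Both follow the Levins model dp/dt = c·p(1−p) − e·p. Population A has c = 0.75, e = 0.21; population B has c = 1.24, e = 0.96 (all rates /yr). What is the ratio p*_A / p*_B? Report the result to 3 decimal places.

3.189

A: p*_A = 1 − 0.21/0.75 = 0.7200.
B: p*_B = 1 − 0.96/1.24 = 0.2258.
p*_A / p*_B = 0.7200/0.2258 = 3.1886.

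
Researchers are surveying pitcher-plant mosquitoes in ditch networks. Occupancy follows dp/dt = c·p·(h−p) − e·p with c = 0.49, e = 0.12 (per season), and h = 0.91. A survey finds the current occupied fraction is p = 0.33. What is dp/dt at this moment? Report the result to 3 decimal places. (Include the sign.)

0.054

Colonization term: c·p·(h−p) = 0.49×0.33×0.5800 = 0.09379.
Extinction term: e·p = 0.03960.
dp/dt = 0.09379 − 0.03960 = 0.05419.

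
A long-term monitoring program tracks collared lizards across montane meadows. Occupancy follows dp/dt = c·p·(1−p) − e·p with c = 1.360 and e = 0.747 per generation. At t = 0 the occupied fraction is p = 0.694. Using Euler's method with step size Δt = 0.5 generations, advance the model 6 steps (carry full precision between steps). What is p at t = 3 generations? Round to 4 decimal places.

0.4657

Update rule: p ← p + [c·p·(1−p) − e·p]·Δt with Δt = 0.5.
p: 0.69400 → 0.57920  (Δp = -0.11480)
p: 0.57920 → 0.52860  (Δp = -0.05060)
p: 0.52860 → 0.50061  (Δp = -0.02799)
p: 0.50061 → 0.48363  (Δp = -0.01698)
p: 0.48363 → 0.47281  (Δp = -0.01082)
p: 0.47281 → 0.46572  (Δp = -0.00710)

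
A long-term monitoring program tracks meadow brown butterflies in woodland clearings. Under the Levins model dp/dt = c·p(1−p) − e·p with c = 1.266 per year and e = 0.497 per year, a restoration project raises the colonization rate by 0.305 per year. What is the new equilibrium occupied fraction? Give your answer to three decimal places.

0.684

Before: p* = 1 − 0.497/1.266 = 0.6074.
After the change, c = 1.571, e = 0.497, so p* = 1 − 0.497/1.571 = 0.6836.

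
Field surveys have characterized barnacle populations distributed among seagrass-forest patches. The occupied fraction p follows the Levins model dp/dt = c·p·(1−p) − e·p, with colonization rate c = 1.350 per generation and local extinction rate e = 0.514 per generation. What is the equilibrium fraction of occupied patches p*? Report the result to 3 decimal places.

0.619

Setting dp/dt = 0 and dividing through by p* gives c·(1−p*) = e.
So p* = 1 − e/c = 1 − 0.514/1.350 = 1 − 0.3807 = 0.6193.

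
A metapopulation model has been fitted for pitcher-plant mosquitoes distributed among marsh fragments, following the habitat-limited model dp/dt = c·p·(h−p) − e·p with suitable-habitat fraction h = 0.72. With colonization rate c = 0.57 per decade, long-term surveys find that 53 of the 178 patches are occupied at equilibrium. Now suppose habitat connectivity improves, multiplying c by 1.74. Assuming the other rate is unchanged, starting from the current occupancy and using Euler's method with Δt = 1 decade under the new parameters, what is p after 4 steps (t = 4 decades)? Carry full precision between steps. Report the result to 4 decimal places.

0.4484

Observed p* = 53/178 = 0.29775.
Balance c(h−p*) = e gives e = 0.57×(0.72 − 0.29775) = 0.24068.
Starting from p₀ = 0.29775; update p ← p + (dp/dt)·Δt with the new parameters.
p: 0.29775 → 0.35078  (Δp = +0.05303)
p: 0.35078 → 0.39481  (Δp = +0.04403)
p: 0.39481 → 0.42712  (Δp = +0.03231)
p: 0.42712 → 0.44839  (Δp = +0.02127)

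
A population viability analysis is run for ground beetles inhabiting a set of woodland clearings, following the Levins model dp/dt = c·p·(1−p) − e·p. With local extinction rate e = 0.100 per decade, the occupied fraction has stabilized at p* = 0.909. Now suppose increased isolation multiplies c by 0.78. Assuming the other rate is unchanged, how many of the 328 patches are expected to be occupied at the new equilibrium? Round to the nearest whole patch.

Balance c(1−p*) = e gives c = e/(1 − 0.90900) = 0.100/0.09100 = 1.09890.
New p* = 1 − e/c = 1 − 0.10000/0.85714 = 0.88333.
Expected occupied = 328 × 0.88333 = 289.73 ≈ 290.

290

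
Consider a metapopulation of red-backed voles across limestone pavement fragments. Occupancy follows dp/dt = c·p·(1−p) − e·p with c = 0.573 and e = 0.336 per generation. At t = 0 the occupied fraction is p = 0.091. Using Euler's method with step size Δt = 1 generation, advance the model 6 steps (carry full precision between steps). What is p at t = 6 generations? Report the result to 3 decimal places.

0.218

Update rule: p ← p + [c·p·(1−p) − e·p]·Δt with Δt = 1.
p: 0.09100 → 0.10782  (Δp = +0.01682)
p: 0.10782 → 0.12671  (Δp = +0.01889)
p: 0.12671 → 0.14755  (Δp = +0.02083)
p: 0.14755 → 0.17004  (Δp = +0.02249)
p: 0.17004 → 0.19377  (Δp = +0.02373)
p: 0.19377 → 0.21818  (Δp = +0.02441)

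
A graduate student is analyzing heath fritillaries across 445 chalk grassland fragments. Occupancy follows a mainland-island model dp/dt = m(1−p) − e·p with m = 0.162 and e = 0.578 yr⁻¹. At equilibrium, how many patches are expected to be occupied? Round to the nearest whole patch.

p* = m/(m+e) = 0.162/0.7400 = 0.2189.
Expected occupied patches = N × p* = 445 × 0.2189 = 97.42 ≈ 97.

97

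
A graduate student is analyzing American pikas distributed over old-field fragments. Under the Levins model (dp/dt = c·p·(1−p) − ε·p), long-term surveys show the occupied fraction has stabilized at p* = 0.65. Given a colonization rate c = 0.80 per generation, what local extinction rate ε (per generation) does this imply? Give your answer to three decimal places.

At equilibrium c(1−p*) = ε.
ε = 0.80 × (1 − 0.65) = 0.80 × 0.3500 = 0.2800.

0.280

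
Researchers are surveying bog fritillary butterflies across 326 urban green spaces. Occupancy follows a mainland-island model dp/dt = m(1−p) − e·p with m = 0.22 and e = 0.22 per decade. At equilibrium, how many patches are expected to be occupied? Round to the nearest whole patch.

p* = m/(m+e) = 0.22/0.4400 = 0.5000.
Expected occupied patches = N × p* = 326 × 0.5000 = 163.00 ≈ 163.

163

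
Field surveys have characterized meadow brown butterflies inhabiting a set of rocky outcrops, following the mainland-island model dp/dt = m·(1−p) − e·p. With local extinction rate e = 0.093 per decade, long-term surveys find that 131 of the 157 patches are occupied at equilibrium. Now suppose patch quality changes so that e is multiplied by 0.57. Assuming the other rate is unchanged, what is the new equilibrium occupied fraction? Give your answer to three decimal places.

0.898

Observed p* = 131/157 = 0.83439.
Balance m(1−p*) = e·p* gives m = e·p*/(1−p*) = 0.093×0.83439/0.16561 = 0.46856.
New p* = m/(m+e) = 0.46856/(0.46856+0.05301) = 0.89836.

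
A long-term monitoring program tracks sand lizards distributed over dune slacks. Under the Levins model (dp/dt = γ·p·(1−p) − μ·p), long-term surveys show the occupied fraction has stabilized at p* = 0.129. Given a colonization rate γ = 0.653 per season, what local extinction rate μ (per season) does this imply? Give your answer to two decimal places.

At equilibrium γ(1−p*) = μ.
μ = 0.653 × (1 − 0.129) = 0.653 × 0.8710 = 0.5688.

0.57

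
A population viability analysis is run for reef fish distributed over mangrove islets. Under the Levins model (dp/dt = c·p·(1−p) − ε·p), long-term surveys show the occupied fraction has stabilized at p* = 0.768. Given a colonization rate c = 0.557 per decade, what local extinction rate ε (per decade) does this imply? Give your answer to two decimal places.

0.13

At equilibrium c(1−p*) = ε.
ε = 0.557 × (1 − 0.768) = 0.557 × 0.2320 = 0.1292.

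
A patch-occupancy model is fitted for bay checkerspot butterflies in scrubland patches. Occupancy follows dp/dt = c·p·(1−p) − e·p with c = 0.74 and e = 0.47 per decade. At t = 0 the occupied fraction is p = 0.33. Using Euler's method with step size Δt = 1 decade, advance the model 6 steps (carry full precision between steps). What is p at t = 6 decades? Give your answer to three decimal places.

Update rule: p ← p + [c·p·(1−p) − e·p]·Δt with Δt = 1.
step 1: Δp = +0.00851, p = 0.33851
step 2: Δp = +0.00660, p = 0.34511
step 3: Δp = +0.00504, p = 0.35016
step 4: Δp = +0.00381, p = 0.35397
step 5: Δp = +0.00285, p = 0.35682
step 6: Δp = +0.00212, p = 0.35895

0.359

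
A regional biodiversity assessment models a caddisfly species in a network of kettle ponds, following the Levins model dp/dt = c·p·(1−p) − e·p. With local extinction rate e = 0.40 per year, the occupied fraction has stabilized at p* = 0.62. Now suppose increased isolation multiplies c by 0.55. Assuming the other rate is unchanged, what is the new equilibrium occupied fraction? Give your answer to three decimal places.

Balance c(1−p*) = e gives c = e/(1 − 0.62000) = 0.40/0.38000 = 1.05263.
New p* = 1 − e/c = 1 − 0.40000/0.57895 = 0.30909.

0.309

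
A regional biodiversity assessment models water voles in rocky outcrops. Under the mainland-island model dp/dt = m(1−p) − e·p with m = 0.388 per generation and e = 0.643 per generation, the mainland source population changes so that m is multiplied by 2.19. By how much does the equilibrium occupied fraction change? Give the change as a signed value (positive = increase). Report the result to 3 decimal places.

0.193

Before: p* = 0.388/(0.388+0.643) = 0.3763.
After: m = 0.84972, e = 0.643; p* = 0.84972/1.4927 = 0.5692.
Δp* = 0.5692 − 0.3763 = +0.1929.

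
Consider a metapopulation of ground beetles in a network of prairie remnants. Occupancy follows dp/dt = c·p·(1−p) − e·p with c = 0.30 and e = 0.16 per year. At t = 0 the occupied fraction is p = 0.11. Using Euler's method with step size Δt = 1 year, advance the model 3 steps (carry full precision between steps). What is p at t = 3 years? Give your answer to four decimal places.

Update rule: p ← p + [c·p·(1−p) − e·p]·Δt with Δt = 1.
t = 1: p = 0.11000 + (+0.01177) = 0.12177
t = 2: p = 0.12177 + (+0.01260) = 0.13437
t = 3: p = 0.13437 + (+0.01340) = 0.14776

0.1478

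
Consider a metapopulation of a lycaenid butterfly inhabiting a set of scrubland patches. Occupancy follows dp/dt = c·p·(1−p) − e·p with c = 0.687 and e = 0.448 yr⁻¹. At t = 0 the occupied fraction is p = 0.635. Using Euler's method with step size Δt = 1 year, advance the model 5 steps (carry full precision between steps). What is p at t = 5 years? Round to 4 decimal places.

0.3853

Update rule: p ← p + [c·p·(1−p) − e·p]·Δt with Δt = 1.
t = 1: p = 0.63500 + (-0.12525) = 0.50975
t = 2: p = 0.50975 + (-0.05668) = 0.45307
t = 3: p = 0.45307 + (-0.03274) = 0.42033
t = 4: p = 0.42033 + (-0.02092) = 0.39941
t = 5: p = 0.39941 + (-0.01414) = 0.38527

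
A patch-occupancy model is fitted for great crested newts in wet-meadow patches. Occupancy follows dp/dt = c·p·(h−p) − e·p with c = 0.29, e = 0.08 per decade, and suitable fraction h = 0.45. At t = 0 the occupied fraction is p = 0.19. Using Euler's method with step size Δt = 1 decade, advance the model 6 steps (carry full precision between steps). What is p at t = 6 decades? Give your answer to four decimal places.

0.1855

Update rule: p ← p + [c·p·(h−p) − e·p]·Δt with Δt = 1.
t = 1: p = 0.19000 + (-0.00087) = 0.18913
t = 2: p = 0.18913 + (-0.00082) = 0.18830
t = 3: p = 0.18830 + (-0.00077) = 0.18753
t = 4: p = 0.18753 + (-0.00073) = 0.18680
t = 5: p = 0.18680 + (-0.00069) = 0.18612
t = 6: p = 0.18612 + (-0.00065) = 0.18547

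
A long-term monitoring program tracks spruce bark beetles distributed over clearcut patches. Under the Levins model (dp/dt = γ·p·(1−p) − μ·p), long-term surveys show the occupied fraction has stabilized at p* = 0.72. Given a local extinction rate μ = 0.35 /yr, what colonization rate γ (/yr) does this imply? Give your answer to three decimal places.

1.250

At equilibrium γ(1−p*) = μ, so γ = μ/(1−p*).
γ = 0.35/(1 − 0.72) = 0.35/0.2800 = 1.2500.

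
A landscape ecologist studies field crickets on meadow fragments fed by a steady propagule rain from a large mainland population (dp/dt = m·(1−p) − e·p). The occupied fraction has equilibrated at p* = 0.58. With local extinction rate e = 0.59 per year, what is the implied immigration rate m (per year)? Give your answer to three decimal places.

At equilibrium m(1−p*) = e·p*, so m = e·p*/(1−p*).
m = 0.59 × 0.58 / 0.4200 = 0.3422/0.4200 = 0.8148.

0.815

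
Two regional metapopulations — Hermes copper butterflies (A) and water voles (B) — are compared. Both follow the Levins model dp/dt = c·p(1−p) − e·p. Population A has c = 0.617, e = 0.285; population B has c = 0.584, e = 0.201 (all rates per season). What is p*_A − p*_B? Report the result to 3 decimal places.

A: p*_A = 1 − 0.285/0.617 = 0.5381.
B: p*_B = 1 − 0.201/0.584 = 0.6558.
p*_A − p*_B = 0.5381 − 0.6558 = -0.1177.

-0.118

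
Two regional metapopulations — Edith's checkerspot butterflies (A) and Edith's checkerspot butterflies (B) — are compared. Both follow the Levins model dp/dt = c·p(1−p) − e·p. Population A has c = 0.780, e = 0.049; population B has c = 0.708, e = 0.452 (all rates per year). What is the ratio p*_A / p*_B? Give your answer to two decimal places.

2.59

A: p*_A = 1 − 0.049/0.780 = 0.9372.
B: p*_B = 1 − 0.452/0.708 = 0.3616.
p*_A / p*_B = 0.9372/0.3616 = 2.5919.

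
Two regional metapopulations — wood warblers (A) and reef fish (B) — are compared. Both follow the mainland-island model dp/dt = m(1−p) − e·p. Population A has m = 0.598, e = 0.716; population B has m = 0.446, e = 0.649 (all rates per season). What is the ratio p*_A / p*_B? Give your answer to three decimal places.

1.117

A: p*_A = m/(m+e) = 0.598/1.3140 = 0.4551.
B: p*_B = 0.446/1.0950 = 0.4073.
p*_A / p*_B = 0.4551/0.4073 = 1.1173.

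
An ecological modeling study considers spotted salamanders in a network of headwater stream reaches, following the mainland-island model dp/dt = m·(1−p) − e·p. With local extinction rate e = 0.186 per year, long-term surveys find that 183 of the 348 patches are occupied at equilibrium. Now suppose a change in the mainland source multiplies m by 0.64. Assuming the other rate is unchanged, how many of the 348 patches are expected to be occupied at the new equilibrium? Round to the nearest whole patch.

Observed p* = 183/348 = 0.52586.
Balance m(1−p*) = e·p* gives m = e·p*/(1−p*) = 0.186×0.52586/0.47414 = 0.20629.
New p* = m/(m+e) = 0.13203/(0.13203+0.18600) = 0.41515.
Expected occupied = 348 × 0.41515 = 144.47 ≈ 144.

144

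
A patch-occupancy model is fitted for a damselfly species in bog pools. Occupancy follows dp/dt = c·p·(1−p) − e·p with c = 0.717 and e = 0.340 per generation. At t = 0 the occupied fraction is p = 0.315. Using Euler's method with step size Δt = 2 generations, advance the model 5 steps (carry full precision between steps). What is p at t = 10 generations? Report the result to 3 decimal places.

Update rule: p ← p + [c·p·(1−p) − e·p]·Δt with Δt = 2.
step 1: Δp = +0.09522, p = 0.41022
step 2: Δp = +0.06799, p = 0.47821
step 3: Δp = +0.03263, p = 0.51085
step 4: Δp = +0.01096, p = 0.52180
step 5: Δp = +0.00299, p = 0.52480

0.525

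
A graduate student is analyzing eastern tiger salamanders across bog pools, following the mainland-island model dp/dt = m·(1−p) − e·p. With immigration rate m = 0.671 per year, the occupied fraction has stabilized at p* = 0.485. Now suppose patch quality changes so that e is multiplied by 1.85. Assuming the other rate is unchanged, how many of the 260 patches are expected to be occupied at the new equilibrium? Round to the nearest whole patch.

Balance m(1−p*) = e·p* gives e = m(1−p*)/p* = 0.671×0.51500/0.48500 = 0.71251.
New p* = m/(m+e) = 0.67100/(0.67100+1.31814) = 0.33733.
Expected occupied = 260 × 0.33733 = 87.71 ≈ 88.

88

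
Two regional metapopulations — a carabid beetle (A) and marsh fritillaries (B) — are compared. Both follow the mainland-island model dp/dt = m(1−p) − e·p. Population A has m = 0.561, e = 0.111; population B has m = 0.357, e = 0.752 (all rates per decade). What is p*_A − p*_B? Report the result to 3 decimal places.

0.513

A: p*_A = m/(m+e) = 0.561/0.6720 = 0.8348.
B: p*_B = 0.357/1.1090 = 0.3219.
p*_A − p*_B = 0.8348 − 0.3219 = 0.5129.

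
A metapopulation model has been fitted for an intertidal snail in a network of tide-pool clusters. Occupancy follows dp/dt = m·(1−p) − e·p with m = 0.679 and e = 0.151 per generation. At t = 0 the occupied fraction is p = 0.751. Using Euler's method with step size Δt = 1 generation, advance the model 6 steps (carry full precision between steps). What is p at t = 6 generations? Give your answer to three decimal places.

Update rule: p ← p + [m·(1−p) − e·p]·Δt with Δt = 1.
p: 0.75100 → 0.80667  (Δp = +0.05567)
p: 0.80667 → 0.81613  (Δp = +0.00946)
p: 0.81613 → 0.81774  (Δp = +0.00161)
p: 0.81774 → 0.81802  (Δp = +0.00027)
p: 0.81802 → 0.81806  (Δp = +0.00005)
p: 0.81806 → 0.81807  (Δp = +0.00001)

0.818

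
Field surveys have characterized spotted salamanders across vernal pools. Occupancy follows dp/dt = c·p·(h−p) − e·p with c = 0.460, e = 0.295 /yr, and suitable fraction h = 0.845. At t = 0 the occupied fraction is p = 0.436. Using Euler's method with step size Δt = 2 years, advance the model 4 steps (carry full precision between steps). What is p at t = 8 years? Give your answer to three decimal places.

Update rule: p ← p + [c·p·(h−p) − e·p]·Δt with Δt = 2.
p: 0.43600 → 0.34282  (Δp = -0.09318)
p: 0.34282 → 0.29894  (Δp = -0.04388)
p: 0.29894 → 0.27275  (Δp = -0.02619)
p: 0.27275 → 0.25542  (Δp = -0.01733)

0.255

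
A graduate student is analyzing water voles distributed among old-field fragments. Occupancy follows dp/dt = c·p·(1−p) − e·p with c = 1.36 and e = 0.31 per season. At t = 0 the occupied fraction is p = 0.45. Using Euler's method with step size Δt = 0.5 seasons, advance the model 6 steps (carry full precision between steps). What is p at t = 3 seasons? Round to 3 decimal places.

Update rule: p ← p + [c·p·(1−p) − e·p]·Δt with Δt = 0.5.
  1  |  dp/dt·Δt = +0.098550  |  p_1 = 0.548550
  2  |  dp/dt·Δt = +0.083372  |  p_2 = 0.631922
  3  |  dp/dt·Δt = +0.060218  |  p_3 = 0.692140
  4  |  dp/dt·Δt = +0.037614  |  p_4 = 0.729754
  5  |  dp/dt·Δt = +0.020993  |  p_5 = 0.750747
  6  |  dp/dt·Δt = +0.010880  |  p_6 = 0.761627

0.762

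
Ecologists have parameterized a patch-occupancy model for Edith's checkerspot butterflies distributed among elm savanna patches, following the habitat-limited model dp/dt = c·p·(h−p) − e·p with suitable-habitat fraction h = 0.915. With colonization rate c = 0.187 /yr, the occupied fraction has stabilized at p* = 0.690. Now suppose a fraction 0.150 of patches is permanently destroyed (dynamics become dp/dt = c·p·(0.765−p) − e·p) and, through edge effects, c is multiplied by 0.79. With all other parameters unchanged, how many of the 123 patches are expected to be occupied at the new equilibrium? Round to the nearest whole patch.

59

Balance c(h−p*) = e gives e = 0.187×(0.915 − 0.69000) = 0.04208.
New p* = 0.765 − e/c = 0.765 − 0.04208/0.14773 = 0.48016.
Expected occupied = 123 × 0.48016 = 59.06 ≈ 59.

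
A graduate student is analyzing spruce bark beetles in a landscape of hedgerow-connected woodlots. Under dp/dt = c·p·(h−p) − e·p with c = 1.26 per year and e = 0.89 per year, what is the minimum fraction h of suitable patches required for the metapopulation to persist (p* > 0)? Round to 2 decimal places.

0.71

p* = h − e/c is positive only when h > e/c.
h_min = e/c = 0.89/1.26 = 0.7063.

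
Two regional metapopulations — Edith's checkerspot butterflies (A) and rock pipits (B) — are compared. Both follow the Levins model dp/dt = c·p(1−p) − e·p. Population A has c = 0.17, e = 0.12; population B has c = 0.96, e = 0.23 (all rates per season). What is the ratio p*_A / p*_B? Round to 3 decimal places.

A: p*_A = 1 − 0.12/0.17 = 0.2941.
B: p*_B = 1 − 0.23/0.96 = 0.7604.
p*_A / p*_B = 0.2941/0.7604 = 0.3868.

0.387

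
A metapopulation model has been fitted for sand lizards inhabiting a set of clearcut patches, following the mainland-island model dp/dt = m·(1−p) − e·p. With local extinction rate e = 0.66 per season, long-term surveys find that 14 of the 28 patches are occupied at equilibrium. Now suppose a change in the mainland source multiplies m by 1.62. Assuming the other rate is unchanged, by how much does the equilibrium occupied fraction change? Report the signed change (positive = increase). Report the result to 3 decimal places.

Observed p* = 14/28 = 0.50000.
Balance m(1−p*) = e·p* gives m = e·p*/(1−p*) = 0.66×0.50000/0.50000 = 0.66000.
New p* = m/(m+e) = 1.06920/(1.06920+0.66000) = 0.61832.
Δp* = 0.61832 − 0.50000 = +0.11832.

0.118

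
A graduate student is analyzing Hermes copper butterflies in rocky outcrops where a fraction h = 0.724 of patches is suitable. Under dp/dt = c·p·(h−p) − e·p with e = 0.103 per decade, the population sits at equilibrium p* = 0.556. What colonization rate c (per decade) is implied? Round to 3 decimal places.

At equilibrium c(h−p*) = e, so c = e/(h−p*).
c = 0.103/(0.724 − 0.556) = 0.103/0.1680 = 0.6131.

0.613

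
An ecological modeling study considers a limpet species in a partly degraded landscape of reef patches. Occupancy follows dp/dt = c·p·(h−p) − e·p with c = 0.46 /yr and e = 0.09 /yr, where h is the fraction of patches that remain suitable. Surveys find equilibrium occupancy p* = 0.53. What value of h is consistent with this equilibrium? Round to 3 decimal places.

0.726

At equilibrium c(h−p*) = e, so h = p* + e/c.
h = 0.53 + 0.09/0.46 = 0.53 + 0.1957 = 0.7257.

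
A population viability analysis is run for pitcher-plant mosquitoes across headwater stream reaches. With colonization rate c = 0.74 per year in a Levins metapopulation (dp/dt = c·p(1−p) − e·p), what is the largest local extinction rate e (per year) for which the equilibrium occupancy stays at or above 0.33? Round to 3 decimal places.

1 − e/c ≥ 0.33 ⇒ e ≤ c(1 − 0.33) = 0.74 × 0.6700.
e_max = 0.4958.

0.496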